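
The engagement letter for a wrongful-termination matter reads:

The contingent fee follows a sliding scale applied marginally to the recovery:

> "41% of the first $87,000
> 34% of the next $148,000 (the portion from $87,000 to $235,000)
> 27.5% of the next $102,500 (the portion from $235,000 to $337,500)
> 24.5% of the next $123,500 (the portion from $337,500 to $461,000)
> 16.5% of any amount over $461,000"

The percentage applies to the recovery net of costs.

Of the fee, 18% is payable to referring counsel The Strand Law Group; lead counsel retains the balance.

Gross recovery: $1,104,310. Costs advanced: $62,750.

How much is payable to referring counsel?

Fee base (net of costs): $1,104,310 − $62,750 = $1,041,560
First $87,000 at 41% = $35,670.00
Next $148,000 at 34% = $50,320.00
Next $102,500 at 27.5% = $28,187.50
Next $123,500 at 24.5% = $30,257.50
Remaining $580,560 at 16.5% = $95,792.40
Fee: $35,670.00 + $50,320.00 + $28,187.50 + $30,257.50 + $95,792.40 = $240,227.40
Referral share: 18% of $240,227.40 = $43,240.93; lead counsel retains $240,227.40 − $43,240.93 = $196,986.47.

$43,240.93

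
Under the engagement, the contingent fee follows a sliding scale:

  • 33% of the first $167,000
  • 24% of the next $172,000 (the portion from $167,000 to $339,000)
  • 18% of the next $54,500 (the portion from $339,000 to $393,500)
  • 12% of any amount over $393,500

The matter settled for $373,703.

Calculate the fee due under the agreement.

$102,636.54

First $167,000 at 33% = $55,110.00
Next $172,000 at 24% = $41,280.00
Remaining $34,703 at 18% = $6,246.54
Fee: $55,110.00 + $41,280.00 + $6,246.54 = $102,636.54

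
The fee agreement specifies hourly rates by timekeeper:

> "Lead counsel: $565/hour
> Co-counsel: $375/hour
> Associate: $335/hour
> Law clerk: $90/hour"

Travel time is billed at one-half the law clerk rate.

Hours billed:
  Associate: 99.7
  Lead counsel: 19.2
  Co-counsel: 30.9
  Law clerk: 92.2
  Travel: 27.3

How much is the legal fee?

Lead counsel: 19.2 × $565 = $10,848.00
Co-counsel: 30.9 × $375 = $11,587.50
Associate: 99.7 × $335 = $33,399.50
Law clerk: 92.2 × $90 = $8,298.00
Subtotal: $10,848.00 + $11,587.50 + $33,399.50 + $8,298.00 = $64,133.00
Travel: 27.3 × ($90 ÷ 2) = 27.3 × $45.00 = $1,228.50
Total: $64,133.00 + $1,228.50 = $65,361.50

$65,361.50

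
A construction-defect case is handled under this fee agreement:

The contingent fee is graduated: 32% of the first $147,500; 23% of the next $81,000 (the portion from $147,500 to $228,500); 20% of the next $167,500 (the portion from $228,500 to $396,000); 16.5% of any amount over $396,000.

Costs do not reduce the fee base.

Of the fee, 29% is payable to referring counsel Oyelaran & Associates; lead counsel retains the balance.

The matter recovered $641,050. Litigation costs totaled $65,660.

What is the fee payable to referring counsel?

Fee base is the gross recovery, $641,050; costs are reimbursed separately.
First $147,500 at 32% = $47,200.00
Next $81,000 at 23% = $18,630.00
Next $167,500 at 20% = $33,500.00
Remaining $245,050 at 16.5% = $40,433.25
Fee: $47,200.00 + $18,630.00 + $33,500.00 + $40,433.25 = $139,763.25
Referral share: 29% of $139,763.25 = $40,531.34; lead counsel retains $139,763.25 − $40,531.34 = $99,231.91.

$40,531.34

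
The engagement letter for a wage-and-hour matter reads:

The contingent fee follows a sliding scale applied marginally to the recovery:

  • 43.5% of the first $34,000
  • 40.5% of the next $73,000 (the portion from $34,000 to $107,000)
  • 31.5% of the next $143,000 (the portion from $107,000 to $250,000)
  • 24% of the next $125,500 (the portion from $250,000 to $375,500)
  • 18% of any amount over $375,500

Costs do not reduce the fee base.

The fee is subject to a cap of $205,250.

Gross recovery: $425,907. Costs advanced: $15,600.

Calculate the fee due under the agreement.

Fee base is the gross recovery, $425,907; costs are reimbursed separately.
First $34,000 at 43.5% = $14,790.00
Next $73,000 at 40.5% = $29,565.00
Next $143,000 at 31.5% = $45,045.00
Next $125,500 at 24% = $30,120.00
Remaining $50,407 at 18% = $9,073.26
Fee: $14,790.00 + $29,565.00 + $45,045.00 + $30,120.00 + $9,073.26 = $128,593.26
$128,593.26 is under the $205,250 cap.

$128,593.26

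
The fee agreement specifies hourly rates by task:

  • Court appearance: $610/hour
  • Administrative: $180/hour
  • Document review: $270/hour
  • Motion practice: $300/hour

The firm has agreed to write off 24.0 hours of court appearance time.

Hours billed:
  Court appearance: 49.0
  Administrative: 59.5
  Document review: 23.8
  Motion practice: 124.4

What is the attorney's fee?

Court appearance: 49.0 × $610 = $29,890.00
Administrative: 59.5 × $180 = $10,710.00
Document review: 23.8 × $270 = $6,426.00
Motion practice: 124.4 × $300 = $37,320.00
Subtotal: $84,346.00
Write-off: 24.0 × $610 = $14,640.00
Total: $84,346.00 − $14,640.00 = $69,706.00

$69,706.00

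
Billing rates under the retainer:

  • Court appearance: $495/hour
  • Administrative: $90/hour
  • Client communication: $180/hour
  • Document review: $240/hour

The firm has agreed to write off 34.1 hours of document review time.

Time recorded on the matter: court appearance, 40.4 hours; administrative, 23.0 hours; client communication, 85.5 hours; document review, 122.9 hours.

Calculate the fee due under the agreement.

Court appearance: 40.4 × $495 = $19,998.00
Administrative: 23.0 × $90 = $2,070.00
Client communication: 85.5 × $180 = $15,390.00
Document review: 122.9 × $240 = $29,496.00
Subtotal: $66,954.00
Write-off: 34.1 × $240 = $8,184.00
Total: $66,954.00 − $8,184.00 = $58,770.00

$58,770.00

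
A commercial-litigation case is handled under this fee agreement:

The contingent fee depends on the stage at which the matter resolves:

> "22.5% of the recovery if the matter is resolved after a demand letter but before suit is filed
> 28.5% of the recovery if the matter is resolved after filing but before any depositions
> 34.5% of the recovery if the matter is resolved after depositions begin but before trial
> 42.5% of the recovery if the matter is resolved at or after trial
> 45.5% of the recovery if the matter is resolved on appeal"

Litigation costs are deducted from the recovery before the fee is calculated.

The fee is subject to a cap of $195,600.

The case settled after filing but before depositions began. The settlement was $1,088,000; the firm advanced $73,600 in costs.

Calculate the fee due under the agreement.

$195,600.00

Fee base (net of costs): $1,088,000 − $73,600 = $1,014,400
The matter settled after filing but before depositions began, so the 28.5% rate applies.
$1,014,400 × 28.5% = $289,104.00
$289,104.00 exceeds the $195,600 cap, so the fee is capped at $195,600.00.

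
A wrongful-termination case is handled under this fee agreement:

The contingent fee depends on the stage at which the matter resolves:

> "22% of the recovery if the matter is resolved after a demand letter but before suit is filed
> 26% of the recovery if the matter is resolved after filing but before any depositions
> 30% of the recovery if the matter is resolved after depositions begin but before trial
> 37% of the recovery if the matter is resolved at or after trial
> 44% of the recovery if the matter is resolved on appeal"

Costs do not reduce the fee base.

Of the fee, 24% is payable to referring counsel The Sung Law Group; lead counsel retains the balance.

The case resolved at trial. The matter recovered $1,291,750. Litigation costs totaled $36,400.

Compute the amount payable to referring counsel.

Fee base is the gross recovery, $1,291,750; costs are reimbursed separately.
The matter resolved at trial, so the 37% rate applies.
$1,291,750 × 37% = $477,947.50
Referral share: 24% of $477,947.50 = $114,707.40; lead counsel retains $477,947.50 − $114,707.40 = $363,240.10.

$114,707.40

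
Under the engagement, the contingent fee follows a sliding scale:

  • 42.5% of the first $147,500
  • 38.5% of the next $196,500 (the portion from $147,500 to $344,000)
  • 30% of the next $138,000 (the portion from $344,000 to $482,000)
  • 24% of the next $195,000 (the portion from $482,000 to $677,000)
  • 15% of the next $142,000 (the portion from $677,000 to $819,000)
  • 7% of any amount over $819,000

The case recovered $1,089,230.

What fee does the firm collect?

First $147,500 at 42.5% = $62,687.50
Next $196,500 at 38.5% = $75,652.50
Next $138,000 at 30% = $41,400.00
Next $195,000 at 24% = $46,800.00
Next $142,000 at 15% = $21,300.00
Remaining $270,230 at 7% = $18,916.10
Fee: $62,687.50 + $75,652.50 + $41,400.00 + $46,800.00 + $21,300.00 + $18,916.10 = $266,756.10

$266,756.10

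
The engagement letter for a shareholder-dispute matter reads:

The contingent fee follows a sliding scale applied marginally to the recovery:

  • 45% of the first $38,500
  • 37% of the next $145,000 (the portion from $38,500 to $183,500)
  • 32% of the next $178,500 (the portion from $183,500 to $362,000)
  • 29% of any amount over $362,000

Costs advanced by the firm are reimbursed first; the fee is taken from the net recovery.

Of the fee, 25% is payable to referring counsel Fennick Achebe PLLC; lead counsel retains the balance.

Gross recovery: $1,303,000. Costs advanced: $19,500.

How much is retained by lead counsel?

Fee base (net of costs): $1,303,000 − $19,500 = $1,283,500
First $38,500 at 45% = $17,325.00
Next $145,000 at 37% = $53,650.00
Next $178,500 at 32% = $57,120.00
Remaining $921,500 at 29% = $267,235.00
Fee: $17,325.00 + $53,650.00 + $57,120.00 + $267,235.00 = $395,330.00
Referral share: 25% of $395,330.00 = $98,832.50; lead counsel retains $395,330.00 − $98,832.50 = $296,497.50.

$296,497.50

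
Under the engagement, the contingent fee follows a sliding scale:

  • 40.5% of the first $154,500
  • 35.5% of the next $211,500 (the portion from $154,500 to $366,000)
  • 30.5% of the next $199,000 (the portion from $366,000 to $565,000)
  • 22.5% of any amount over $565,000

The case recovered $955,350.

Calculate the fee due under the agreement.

$286,178.75

First $154,500 at 40.5% = $62,572.50
Next $211,500 at 35.5% = $75,082.50
Next $199,000 at 30.5% = $60,695.00
Remaining $390,350 at 22.5% = $87,828.75
Fee: $62,572.50 + $75,082.50 + $60,695.00 + $87,828.75 = $286,178.75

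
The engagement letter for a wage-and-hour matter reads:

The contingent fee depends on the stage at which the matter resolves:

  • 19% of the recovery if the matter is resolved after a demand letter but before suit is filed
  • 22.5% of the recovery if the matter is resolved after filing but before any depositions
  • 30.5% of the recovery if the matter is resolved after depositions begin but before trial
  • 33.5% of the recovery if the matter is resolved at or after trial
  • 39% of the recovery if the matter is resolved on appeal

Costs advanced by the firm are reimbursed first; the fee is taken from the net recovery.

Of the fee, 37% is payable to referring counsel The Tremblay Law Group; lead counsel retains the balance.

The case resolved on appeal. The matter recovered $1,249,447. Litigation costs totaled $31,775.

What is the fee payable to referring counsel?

$175,710.07

Fee base (net of costs): $1,249,447 − $31,775 = $1,217,672
The matter resolved on appeal, so the 39% rate applies.
$1,217,672 × 39% = $474,892.08
Referral share: 37% of $474,892.08 = $175,710.07; lead counsel retains $474,892.08 − $175,710.07 = $299,182.01.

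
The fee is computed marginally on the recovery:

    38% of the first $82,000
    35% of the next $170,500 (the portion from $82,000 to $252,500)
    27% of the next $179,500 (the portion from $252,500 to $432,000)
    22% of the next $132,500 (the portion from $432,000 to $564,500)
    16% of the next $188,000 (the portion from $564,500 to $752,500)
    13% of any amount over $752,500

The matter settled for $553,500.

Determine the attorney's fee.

$166,030.00

First $82,000 at 38% = $31,160.00
Next $170,500 at 35% = $59,675.00
Next $179,500 at 27% = $48,465.00
Remaining $121,500 at 22% = $26,730.00
Fee: $31,160.00 + $59,675.00 + $48,465.00 + $26,730.00 = $166,030.00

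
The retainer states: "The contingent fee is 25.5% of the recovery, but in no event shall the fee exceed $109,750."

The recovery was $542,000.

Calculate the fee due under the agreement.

25.5% of $542,000 = $138,210.00
That exceeds the $109,750 cap, so the fee is capped at $109,750.

$109,750.00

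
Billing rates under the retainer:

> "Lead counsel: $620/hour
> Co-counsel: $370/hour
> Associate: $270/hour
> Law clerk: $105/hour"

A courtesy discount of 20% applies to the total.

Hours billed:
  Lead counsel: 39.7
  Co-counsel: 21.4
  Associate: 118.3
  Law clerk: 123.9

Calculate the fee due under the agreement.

$61,986.00

Lead counsel: 39.7 × $620 = $24,614.00
Co-counsel: 21.4 × $370 = $7,918.00
Associate: 118.3 × $270 = $31,941.00
Law clerk: 123.9 × $105 = $13,009.50
Subtotal: $77,482.50
Less 20% discount: −$15,496.50
Total: $77,482.50 − $15,496.50 = $61,986.00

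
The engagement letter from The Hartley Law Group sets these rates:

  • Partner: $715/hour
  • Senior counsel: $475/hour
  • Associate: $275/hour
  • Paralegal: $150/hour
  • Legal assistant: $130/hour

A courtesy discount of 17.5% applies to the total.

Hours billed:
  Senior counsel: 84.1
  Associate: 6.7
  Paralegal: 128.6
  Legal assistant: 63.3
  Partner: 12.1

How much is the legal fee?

$64,317.41

Partner: 12.1 × $715 = $8,651.50
Senior counsel: 84.1 × $475 = $39,947.50
Associate: 6.7 × $275 = $1,842.50
Paralegal: 128.6 × $150 = $19,290.00
Legal assistant: 63.3 × $130 = $8,229.00
Subtotal: $77,960.50
Less 17.5% discount: −$13,643.09
Total: $77,960.50 − $13,643.09 = $64,317.41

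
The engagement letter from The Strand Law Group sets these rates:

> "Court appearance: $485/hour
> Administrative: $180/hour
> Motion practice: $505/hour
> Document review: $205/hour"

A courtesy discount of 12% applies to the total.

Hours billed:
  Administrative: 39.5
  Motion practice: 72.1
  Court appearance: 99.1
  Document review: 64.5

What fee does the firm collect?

Court appearance: 99.1 × $485 = $48,063.50
Administrative: 39.5 × $180 = $7,110.00
Motion practice: 72.1 × $505 = $36,410.50
Document review: 64.5 × $205 = $13,222.50
Subtotal: $104,806.50
Less 12% discount: −$12,576.78
Total: $104,806.50 − $12,576.78 = $92,229.72

$92,229.72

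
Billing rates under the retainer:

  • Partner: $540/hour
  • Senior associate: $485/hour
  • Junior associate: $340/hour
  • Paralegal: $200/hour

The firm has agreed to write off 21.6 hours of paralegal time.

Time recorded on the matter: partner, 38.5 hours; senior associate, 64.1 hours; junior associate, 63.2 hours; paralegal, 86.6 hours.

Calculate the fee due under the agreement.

$86,366.50

Partner: 38.5 × $540 = $20,790.00
Senior associate: 64.1 × $485 = $31,088.50
Junior associate: 63.2 × $340 = $21,488.00
Paralegal: 86.6 × $200 = $17,320.00
Subtotal: $90,686.50
Write-off: 21.6 × $200 = $4,320.00
Total: $90,686.50 − $4,320.00 = $86,366.50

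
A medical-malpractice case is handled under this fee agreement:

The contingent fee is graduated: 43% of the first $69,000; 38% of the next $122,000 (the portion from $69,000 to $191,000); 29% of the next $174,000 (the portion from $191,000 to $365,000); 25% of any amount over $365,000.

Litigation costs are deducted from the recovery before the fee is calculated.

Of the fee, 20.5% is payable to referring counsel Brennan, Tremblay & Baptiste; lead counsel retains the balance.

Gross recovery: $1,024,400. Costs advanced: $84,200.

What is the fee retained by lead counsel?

Fee base (net of costs): $1,024,400 − $84,200 = $940,200
First $69,000 at 43% = $29,670.00
Next $122,000 at 38% = $46,360.00
Next $174,000 at 29% = $50,460.00
Remaining $575,200 at 25% = $143,800.00
Fee: $29,670.00 + $46,360.00 + $50,460.00 + $143,800.00 = $270,290.00
Referral share: 20.5% of $270,290.00 = $55,409.45; lead counsel retains $270,290.00 − $55,409.45 = $214,880.55.

$214,880.55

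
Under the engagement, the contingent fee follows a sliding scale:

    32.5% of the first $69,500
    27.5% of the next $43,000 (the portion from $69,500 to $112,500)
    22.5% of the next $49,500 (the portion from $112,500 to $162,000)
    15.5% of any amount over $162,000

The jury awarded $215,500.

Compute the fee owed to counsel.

First $69,500 at 32.5% = $22,587.50
Next $43,000 at 27.5% = $11,825.00
Next $49,500 at 22.5% = $11,137.50
Remaining $53,500 at 15.5% = $8,292.50
Fee: $22,587.50 + $11,825.00 + $11,137.50 + $8,292.50 = $53,842.50

$53,842.50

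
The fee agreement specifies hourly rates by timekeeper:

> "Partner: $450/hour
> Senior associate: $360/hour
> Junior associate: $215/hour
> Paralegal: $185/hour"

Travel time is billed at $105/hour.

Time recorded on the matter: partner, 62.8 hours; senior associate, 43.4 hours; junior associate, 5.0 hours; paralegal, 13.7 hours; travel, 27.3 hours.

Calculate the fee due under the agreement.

Partner: 62.8 × $450 = $28,260.00
Senior associate: 43.4 × $360 = $15,624.00
Junior associate: 5.0 × $215 = $1,075.00
Paralegal: 13.7 × $185 = $2,534.50
Subtotal: $28,260.00 + $15,624.00 + $1,075.00 + $2,534.50 = $47,493.50
Travel: 27.3 × $105 = $2,866.50
Total: $47,493.50 + $2,866.50 = $50,360.00

$50,360.00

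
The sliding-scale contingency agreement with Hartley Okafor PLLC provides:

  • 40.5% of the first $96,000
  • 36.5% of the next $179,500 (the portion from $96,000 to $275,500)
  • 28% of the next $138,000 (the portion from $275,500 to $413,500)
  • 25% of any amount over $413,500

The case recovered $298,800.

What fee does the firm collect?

First $96,000 at 40.5% = $38,880.00
Next $179,500 at 36.5% = $65,517.50
Remaining $23,300 at 28% = $6,524.00
Fee: $38,880.00 + $65,517.50 + $6,524.00 = $110,921.50

$110,921.50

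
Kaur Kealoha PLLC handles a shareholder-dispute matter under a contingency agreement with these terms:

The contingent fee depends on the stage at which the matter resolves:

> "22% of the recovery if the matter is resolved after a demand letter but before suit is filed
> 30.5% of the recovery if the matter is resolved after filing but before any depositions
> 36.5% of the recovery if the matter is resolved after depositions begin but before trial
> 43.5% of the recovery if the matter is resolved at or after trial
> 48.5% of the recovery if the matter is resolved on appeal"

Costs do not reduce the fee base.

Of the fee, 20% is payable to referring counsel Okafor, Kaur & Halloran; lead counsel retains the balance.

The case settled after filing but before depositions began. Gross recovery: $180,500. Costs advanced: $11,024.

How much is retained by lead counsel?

Fee base is the gross recovery, $180,500; costs are reimbursed separately.
The matter settled after filing but before depositions began, so the 30.5% rate applies.
$180,500 × 30.5% = $55,052.50
Referral share: 20% of $55,052.50 = $11,010.50; lead counsel retains $55,052.50 − $11,010.50 = $44,042.00.

$44,042.00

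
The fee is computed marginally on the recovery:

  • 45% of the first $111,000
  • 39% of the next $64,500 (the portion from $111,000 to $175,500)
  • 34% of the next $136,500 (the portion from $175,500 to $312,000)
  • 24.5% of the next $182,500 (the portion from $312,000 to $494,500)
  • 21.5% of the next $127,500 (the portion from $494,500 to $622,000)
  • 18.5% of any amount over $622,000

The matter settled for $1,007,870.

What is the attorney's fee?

$265,025.95

First $111,000 at 45% = $49,950.00
Next $64,500 at 39% = $25,155.00
Next $136,500 at 34% = $46,410.00
Next $182,500 at 24.5% = $44,712.50
Next $127,500 at 21.5% = $27,412.50
Remaining $385,870 at 18.5% = $71,385.95
Fee: $49,950.00 + $25,155.00 + $46,410.00 + $44,712.50 + $27,412.50 + $71,385.95 = $265,025.95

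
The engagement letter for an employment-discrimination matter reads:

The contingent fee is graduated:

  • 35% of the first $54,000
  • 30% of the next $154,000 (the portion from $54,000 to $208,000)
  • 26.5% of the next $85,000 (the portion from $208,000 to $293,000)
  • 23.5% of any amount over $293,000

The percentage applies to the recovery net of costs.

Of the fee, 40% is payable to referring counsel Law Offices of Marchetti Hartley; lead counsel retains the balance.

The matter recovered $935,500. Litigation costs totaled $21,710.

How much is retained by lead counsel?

Fee base (net of costs): $935,500 − $21,710 = $913,790
First $54,000 at 35% = $18,900.00
Next $154,000 at 30% = $46,200.00
Next $85,000 at 26.5% = $22,525.00
Remaining $620,790 at 23.5% = $145,885.65
Fee: $18,900.00 + $46,200.00 + $22,525.00 + $145,885.65 = $233,510.65
Referral share: 40% of $233,510.65 = $93,404.26; lead counsel retains $233,510.65 − $93,404.26 = $140,106.39.

$140,106.39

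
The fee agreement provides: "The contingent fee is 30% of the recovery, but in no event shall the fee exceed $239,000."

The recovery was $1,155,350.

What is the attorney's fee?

30% of $1,155,350 = $346,605.00
That exceeds the $239,000 cap, so the fee is capped at $239,000.

$239,000.00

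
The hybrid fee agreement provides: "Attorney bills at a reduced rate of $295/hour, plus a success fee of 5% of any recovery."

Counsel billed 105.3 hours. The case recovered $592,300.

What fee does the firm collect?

$60,678.50

Hourly: 105.3 × $295 = $31,063.50
Success fee: 5% of $592,300 = $29,615.00
Total: $31,063.50 + $29,615.00 = $60,678.50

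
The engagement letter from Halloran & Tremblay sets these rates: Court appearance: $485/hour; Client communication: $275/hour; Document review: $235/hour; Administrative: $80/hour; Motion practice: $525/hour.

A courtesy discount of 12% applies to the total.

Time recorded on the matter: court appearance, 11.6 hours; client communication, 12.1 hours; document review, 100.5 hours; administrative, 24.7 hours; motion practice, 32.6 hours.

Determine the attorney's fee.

$45,462.56

Court appearance: 11.6 × $485 = $5,626.00
Client communication: 12.1 × $275 = $3,327.50
Document review: 100.5 × $235 = $23,617.50
Administrative: 24.7 × $80 = $1,976.00
Motion practice: 32.6 × $525 = $17,115.00
Subtotal: $51,662.00
Less 12% discount: −$6,199.44
Total: $51,662.00 − $6,199.44 = $45,462.56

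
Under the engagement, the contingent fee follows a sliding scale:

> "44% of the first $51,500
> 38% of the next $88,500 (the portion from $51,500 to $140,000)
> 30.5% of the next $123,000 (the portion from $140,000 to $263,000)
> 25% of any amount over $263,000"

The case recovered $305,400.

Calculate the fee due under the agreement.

$104,405.00

First $51,500 at 44% = $22,660.00
Next $88,500 at 38% = $33,630.00
Next $123,000 at 30.5% = $37,515.00
Remaining $42,400 at 25% = $10,600.00
Fee: $22,660.00 + $33,630.00 + $37,515.00 + $10,600.00 = $104,405.00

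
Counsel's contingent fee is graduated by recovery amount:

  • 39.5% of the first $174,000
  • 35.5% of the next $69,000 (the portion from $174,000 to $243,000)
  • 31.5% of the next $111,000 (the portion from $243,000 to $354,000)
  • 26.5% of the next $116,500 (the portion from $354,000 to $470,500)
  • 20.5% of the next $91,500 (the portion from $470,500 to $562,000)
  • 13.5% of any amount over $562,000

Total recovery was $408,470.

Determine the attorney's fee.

First $174,000 at 39.5% = $68,730.00
Next $69,000 at 35.5% = $24,495.00
Next $111,000 at 31.5% = $34,965.00
Remaining $54,470 at 26.5% = $14,434.55
Fee: $68,730.00 + $24,495.00 + $34,965.00 + $14,434.55 = $142,624.55

$142,624.55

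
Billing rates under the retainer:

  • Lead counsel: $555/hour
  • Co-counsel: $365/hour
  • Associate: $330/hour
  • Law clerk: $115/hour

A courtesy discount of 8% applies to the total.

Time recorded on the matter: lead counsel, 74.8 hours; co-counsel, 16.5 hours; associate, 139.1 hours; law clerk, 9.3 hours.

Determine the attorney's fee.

$86,948.28

Lead counsel: 74.8 × $555 = $41,514.00
Co-counsel: 16.5 × $365 = $6,022.50
Associate: 139.1 × $330 = $45,903.00
Law clerk: 9.3 × $115 = $1,069.50
Subtotal: $94,509.00
Less 8% discount: −$7,560.72
Total: $94,509.00 − $7,560.72 = $86,948.28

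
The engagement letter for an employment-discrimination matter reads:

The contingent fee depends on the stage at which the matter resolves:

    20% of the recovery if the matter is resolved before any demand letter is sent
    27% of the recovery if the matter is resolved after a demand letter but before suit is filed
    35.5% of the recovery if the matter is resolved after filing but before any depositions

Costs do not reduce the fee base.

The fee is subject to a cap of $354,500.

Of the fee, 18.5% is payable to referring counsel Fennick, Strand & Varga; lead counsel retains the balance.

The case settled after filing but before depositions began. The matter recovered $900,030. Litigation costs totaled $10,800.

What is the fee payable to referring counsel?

Fee base is the gross recovery, $900,030; costs are reimbursed separately.
The matter settled after filing but before depositions began, so the 35.5% rate applies.
$900,030 × 35.5% = $319,510.65
$319,510.65 is under the $354,500 cap.
Referral share: 18.5% of $319,510.65 = $59,109.47; lead counsel retains $319,510.65 − $59,109.47 = $260,401.18.

$59,109.47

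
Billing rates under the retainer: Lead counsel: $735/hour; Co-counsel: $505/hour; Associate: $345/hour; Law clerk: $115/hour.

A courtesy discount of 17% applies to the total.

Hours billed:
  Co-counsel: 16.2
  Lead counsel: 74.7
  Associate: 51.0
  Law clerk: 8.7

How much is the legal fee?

Lead counsel: 74.7 × $735 = $54,904.50
Co-counsel: 16.2 × $505 = $8,181.00
Associate: 51.0 × $345 = $17,595.00
Law clerk: 8.7 × $115 = $1,000.50
Subtotal: $81,681.00
Less 17% discount: −$13,885.77
Total: $81,681.00 − $13,885.77 = $67,795.23

$67,795.23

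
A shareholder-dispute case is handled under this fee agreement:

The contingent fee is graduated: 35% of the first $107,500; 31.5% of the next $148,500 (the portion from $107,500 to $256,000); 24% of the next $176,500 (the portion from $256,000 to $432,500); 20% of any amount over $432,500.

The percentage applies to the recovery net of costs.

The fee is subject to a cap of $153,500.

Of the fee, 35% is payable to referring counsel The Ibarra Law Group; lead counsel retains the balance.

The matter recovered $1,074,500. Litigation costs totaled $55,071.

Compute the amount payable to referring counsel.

$53,725.00

Fee base (net of costs): $1,074,500 − $55,071 = $1,019,429
First $107,500 at 35% = $37,625.00
Next $148,500 at 31.5% = $46,777.50
Next $176,500 at 24% = $42,360.00
Remaining $586,929 at 20% = $117,385.80
Fee: $37,625.00 + $46,777.50 + $42,360.00 + $117,385.80 = $244,148.30
$244,148.30 exceeds the $153,500 cap, so the fee is capped at $153,500.00.
Referral share: 35% of $153,500.00 = $53,725.00; lead counsel retains $153,500.00 − $53,725.00 = $99,775.00.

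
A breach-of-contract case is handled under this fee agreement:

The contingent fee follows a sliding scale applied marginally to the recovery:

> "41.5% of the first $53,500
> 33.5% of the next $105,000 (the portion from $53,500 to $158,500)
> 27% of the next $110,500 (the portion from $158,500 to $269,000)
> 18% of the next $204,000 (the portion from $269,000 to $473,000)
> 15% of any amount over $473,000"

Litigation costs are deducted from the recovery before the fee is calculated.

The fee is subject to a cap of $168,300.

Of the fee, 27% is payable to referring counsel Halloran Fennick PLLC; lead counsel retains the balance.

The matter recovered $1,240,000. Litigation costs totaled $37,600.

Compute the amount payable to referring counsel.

Fee base (net of costs): $1,240,000 − $37,600 = $1,202,400
First $53,500 at 41.5% = $22,202.50
Next $105,000 at 33.5% = $35,175.00
Next $110,500 at 27% = $29,835.00
Next $204,000 at 18% = $36,720.00
Remaining $729,400 at 15% = $109,410.00
Fee: $22,202.50 + $35,175.00 + $29,835.00 + $36,720.00 + $109,410.00 = $233,342.50
$233,342.50 exceeds the $168,300 cap, so the fee is capped at $168,300.00.
Referral share: 27% of $168,300.00 = $45,441.00; lead counsel retains $168,300.00 − $45,441.00 = $122,859.00.

$45,441.00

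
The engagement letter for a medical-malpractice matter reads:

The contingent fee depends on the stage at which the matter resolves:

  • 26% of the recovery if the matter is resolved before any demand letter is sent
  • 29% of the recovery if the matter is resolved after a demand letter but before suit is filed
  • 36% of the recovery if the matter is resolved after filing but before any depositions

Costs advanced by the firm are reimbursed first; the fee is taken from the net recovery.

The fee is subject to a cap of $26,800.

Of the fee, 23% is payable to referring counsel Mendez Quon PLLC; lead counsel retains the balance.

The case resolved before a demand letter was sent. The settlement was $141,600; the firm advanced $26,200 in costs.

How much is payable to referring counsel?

Fee base (net of costs): $141,600 − $26,200 = $115,400
The matter resolved before a demand letter was sent, so the 26% rate applies.
$115,400 × 26% = $30,004.00
$30,004.00 exceeds the $26,800 cap, so the fee is capped at $26,800.00.
Referral share: 23% of $26,800.00 = $6,164.00; lead counsel retains $26,800.00 − $6,164.00 = $20,636.00.

$6,164.00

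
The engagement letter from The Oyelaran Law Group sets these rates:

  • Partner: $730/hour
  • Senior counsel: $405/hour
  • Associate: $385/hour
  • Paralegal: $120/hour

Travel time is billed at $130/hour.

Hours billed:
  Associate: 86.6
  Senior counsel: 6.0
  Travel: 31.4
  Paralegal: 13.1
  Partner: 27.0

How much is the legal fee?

$61,135.00

Partner: 27.0 × $730 = $19,710.00
Senior counsel: 6.0 × $405 = $2,430.00
Associate: 86.6 × $385 = $33,341.00
Paralegal: 13.1 × $120 = $1,572.00
Subtotal: $19,710.00 + $2,430.00 + $33,341.00 + $1,572.00 = $57,053.00
Travel: 31.4 × $130 = $4,082.00
Total: $57,053.00 + $4,082.00 = $61,135.00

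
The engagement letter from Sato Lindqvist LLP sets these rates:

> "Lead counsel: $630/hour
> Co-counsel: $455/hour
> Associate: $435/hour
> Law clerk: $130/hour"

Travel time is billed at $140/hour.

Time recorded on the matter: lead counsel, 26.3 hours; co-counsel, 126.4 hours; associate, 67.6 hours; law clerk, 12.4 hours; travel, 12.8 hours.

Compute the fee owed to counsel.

$106,891.00

Lead counsel: 26.3 × $630 = $16,569.00
Co-counsel: 126.4 × $455 = $57,512.00
Associate: 67.6 × $435 = $29,406.00
Law clerk: 12.4 × $130 = $1,612.00
Subtotal: $16,569.00 + $57,512.00 + $29,406.00 + $1,612.00 = $105,099.00
Travel: 12.8 × $140 = $1,792.00
Total: $105,099.00 + $1,792.00 = $106,891.00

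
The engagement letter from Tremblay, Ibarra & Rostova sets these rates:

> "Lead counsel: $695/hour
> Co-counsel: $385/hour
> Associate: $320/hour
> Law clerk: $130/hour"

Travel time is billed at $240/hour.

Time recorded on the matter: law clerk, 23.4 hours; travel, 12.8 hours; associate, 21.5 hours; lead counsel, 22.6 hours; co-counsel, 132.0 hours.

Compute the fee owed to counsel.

$79,521.00

Lead counsel: 22.6 × $695 = $15,707.00
Co-counsel: 132.0 × $385 = $50,820.00
Associate: 21.5 × $320 = $6,880.00
Law clerk: 23.4 × $130 = $3,042.00
Subtotal: $15,707.00 + $50,820.00 + $6,880.00 + $3,042.00 = $76,449.00
Travel: 12.8 × $240 = $3,072.00
Total: $76,449.00 + $3,072.00 = $79,521.00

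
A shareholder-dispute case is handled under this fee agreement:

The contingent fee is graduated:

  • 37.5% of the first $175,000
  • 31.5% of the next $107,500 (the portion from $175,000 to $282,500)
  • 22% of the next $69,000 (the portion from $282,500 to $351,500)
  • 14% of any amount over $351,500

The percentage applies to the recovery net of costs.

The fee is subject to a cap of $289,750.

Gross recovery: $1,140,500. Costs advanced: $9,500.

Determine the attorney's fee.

Fee base (net of costs): $1,140,500 − $9,500 = $1,131,000
First $175,000 at 37.5% = $65,625.00
Next $107,500 at 31.5% = $33,862.50
Next $69,000 at 22% = $15,180.00
Remaining $779,500 at 14% = $109,130.00
Fee: $65,625.00 + $33,862.50 + $15,180.00 + $109,130.00 = $223,797.50
$223,797.50 is under the $289,750 cap.

$223,797.50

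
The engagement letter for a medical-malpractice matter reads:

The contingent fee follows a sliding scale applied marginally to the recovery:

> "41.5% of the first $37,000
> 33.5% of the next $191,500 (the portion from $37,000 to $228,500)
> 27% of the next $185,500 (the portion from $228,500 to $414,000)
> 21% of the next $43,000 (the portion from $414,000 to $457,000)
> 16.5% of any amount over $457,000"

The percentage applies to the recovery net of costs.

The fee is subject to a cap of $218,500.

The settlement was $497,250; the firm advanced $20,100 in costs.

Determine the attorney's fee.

Fee base (net of costs): $497,250 − $20,100 = $477,150
First $37,000 at 41.5% = $15,355.00
Next $191,500 at 33.5% = $64,152.50
Next $185,500 at 27% = $50,085.00
Next $43,000 at 21% = $9,030.00
Remaining $20,150 at 16.5% = $3,324.75
Fee: $15,355.00 + $64,152.50 + $50,085.00 + $9,030.00 + $3,324.75 = $141,947.25
$141,947.25 is under the $218,500 cap.

$141,947.25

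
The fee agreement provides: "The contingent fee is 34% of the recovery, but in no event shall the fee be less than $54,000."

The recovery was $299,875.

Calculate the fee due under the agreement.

$101,957.50

34% of $299,875 = $101,957.50
That exceeds the $54,000 minimum.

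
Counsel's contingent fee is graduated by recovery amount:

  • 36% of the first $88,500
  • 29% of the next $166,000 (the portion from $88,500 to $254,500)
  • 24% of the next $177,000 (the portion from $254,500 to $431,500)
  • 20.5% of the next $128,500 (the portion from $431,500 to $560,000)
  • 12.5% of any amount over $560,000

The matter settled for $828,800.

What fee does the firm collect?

$182,422.50

First $88,500 at 36% = $31,860.00
Next $166,000 at 29% = $48,140.00
Next $177,000 at 24% = $42,480.00
Next $128,500 at 20.5% = $26,342.50
Remaining $268,800 at 12.5% = $33,600.00
Fee: $31,860.00 + $48,140.00 + $42,480.00 + $26,342.50 + $33,600.00 = $182,422.50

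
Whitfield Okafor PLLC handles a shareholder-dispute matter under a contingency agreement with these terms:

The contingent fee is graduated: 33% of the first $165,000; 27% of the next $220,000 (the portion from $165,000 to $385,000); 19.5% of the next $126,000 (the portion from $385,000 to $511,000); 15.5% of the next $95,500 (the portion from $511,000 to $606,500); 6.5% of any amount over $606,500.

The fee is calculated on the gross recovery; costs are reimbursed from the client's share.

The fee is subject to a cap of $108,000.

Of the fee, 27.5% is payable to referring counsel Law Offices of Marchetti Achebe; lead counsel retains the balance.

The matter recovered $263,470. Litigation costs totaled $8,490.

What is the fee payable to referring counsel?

$22,285.15

Fee base is the gross recovery, $263,470; costs are reimbursed separately.
First $165,000 at 33% = $54,450.00
Remaining $98,470 at 27% = $26,586.90
Fee: $54,450.00 + $26,586.90 = $81,036.90
$81,036.90 is under the $108,000 cap.
Referral share: 27.5% of $81,036.90 = $22,285.15; lead counsel retains $81,036.90 − $22,285.15 = $58,751.75.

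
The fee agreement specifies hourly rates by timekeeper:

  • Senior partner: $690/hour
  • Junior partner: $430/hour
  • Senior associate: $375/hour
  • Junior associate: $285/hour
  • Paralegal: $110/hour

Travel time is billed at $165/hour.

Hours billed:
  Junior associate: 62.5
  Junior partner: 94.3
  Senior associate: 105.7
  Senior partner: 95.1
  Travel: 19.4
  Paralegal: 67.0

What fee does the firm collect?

$174,189.00

Senior partner: 95.1 × $690 = $65,619.00
Junior partner: 94.3 × $430 = $40,549.00
Senior associate: 105.7 × $375 = $39,637.50
Junior associate: 62.5 × $285 = $17,812.50
Paralegal: 67.0 × $110 = $7,370.00
Subtotal: $65,619.00 + $40,549.00 + $39,637.50 + $17,812.50 + $7,370.00 = $170,988.00
Travel: 19.4 × $165 = $3,201.00
Total: $170,988.00 + $3,201.00 = $174,189.00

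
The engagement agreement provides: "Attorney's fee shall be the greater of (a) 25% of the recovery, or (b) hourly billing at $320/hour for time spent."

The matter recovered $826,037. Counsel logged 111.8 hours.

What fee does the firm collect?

$206,509.25

(a) 25% of $826,037 = $206,509.25
(b) 111.8 × $320 = $35,776.00
The greater is (a): $206,509.25.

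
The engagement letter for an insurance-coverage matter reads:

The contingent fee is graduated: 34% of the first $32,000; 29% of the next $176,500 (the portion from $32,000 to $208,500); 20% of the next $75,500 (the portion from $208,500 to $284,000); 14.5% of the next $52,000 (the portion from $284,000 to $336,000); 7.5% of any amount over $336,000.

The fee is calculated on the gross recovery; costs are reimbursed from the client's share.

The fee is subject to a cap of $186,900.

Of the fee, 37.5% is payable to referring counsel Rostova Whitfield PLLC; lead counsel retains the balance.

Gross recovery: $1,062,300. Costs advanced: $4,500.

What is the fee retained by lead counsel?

$86,985.94

Fee base is the gross recovery, $1,062,300; costs are reimbursed separately.
First $32,000 at 34% = $10,880.00
Next $176,500 at 29% = $51,185.00
Next $75,500 at 20% = $15,100.00
Next $52,000 at 14.5% = $7,540.00
Remaining $726,300 at 7.5% = $54,472.50
Fee: $10,880.00 + $51,185.00 + $15,100.00 + $7,540.00 + $54,472.50 = $139,177.50
$139,177.50 is under the $186,900 cap.
Referral share: 37.5% of $139,177.50 = $52,191.56; lead counsel retains $139,177.50 − $52,191.56 = $86,985.94.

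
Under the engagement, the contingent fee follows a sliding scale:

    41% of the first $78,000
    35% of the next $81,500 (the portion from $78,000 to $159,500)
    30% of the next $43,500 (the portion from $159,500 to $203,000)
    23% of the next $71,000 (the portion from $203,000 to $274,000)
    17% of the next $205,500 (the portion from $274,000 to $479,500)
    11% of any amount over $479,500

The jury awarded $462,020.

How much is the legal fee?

$121,848.40

First $78,000 at 41% = $31,980.00
Next $81,500 at 35% = $28,525.00
Next $43,500 at 30% = $13,050.00
Next $71,000 at 23% = $16,330.00
Remaining $188,020 at 17% = $31,963.40
Fee: $31,980.00 + $28,525.00 + $13,050.00 + $16,330.00 + $31,963.40 = $121,848.40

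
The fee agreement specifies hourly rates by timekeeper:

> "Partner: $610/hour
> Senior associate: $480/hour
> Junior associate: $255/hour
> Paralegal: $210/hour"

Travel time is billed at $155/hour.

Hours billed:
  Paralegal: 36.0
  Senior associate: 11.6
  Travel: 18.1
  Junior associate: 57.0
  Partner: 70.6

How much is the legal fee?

$73,534.50

Partner: 70.6 × $610 = $43,066.00
Senior associate: 11.6 × $480 = $5,568.00
Junior associate: 57.0 × $255 = $14,535.00
Paralegal: 36.0 × $210 = $7,560.00
Subtotal: $43,066.00 + $5,568.00 + $14,535.00 + $7,560.00 = $70,729.00
Travel: 18.1 × $155 = $2,805.50
Total: $70,729.00 + $2,805.50 = $73,534.50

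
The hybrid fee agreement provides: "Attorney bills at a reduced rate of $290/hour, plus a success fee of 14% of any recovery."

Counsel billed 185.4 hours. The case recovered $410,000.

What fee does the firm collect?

Hourly: 185.4 × $290 = $53,766.00
Success fee: 14% of $410,000 = $57,400.00
Total: $53,766.00 + $57,400.00 = $111,166.00

$111,166.00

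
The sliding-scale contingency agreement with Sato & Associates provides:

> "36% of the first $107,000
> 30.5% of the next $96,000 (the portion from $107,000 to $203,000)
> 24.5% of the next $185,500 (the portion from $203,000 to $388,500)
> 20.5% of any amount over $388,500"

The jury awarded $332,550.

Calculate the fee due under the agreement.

First $107,000 at 36% = $38,520.00
Next $96,000 at 30.5% = $29,280.00
Remaining $129,550 at 24.5% = $31,739.75
Fee: $38,520.00 + $29,280.00 + $31,739.75 = $99,539.75

$99,539.75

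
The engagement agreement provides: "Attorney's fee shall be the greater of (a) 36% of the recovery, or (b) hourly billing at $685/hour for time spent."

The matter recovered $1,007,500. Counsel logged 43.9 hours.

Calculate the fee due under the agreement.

$362,700.00

(a) 36% of $1,007,500 = $362,700.00
(b) 43.9 × $685 = $30,071.50
The greater is (a): $362,700.00.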